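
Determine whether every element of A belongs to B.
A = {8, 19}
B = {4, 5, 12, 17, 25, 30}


A ⊆ B means every element of A is in B.
Elements in A not in B: {8, 19}
So A ⊄ B.

No, A ⊄ B


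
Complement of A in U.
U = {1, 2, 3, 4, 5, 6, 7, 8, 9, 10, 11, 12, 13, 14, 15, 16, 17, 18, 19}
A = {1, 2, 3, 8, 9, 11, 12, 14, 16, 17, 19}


Aᶜ = U \ A = elements in U but not in A
U = {1, 2, 3, 4, 5, 6, 7, 8, 9, 10, 11, 12, 13, 14, 15, 16, 17, 18, 19}
A = {1, 2, 3, 8, 9, 11, 12, 14, 16, 17, 19}
Aᶜ = {4, 5, 6, 7, 10, 13, 15, 18}

Aᶜ = {4, 5, 6, 7, 10, 13, 15, 18}


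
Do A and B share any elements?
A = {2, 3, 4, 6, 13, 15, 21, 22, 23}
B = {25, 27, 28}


Disjoint means A ∩ B = ∅.
A ∩ B = ∅
A ∩ B = ∅, so A and B are disjoint.

No — A and B share no elements (A ∩ B = ∅), so they are disjoint


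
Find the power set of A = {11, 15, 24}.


|A| = 3, so |P(A)| = 2^3 = 8
Enumerate subsets by cardinality (0 to 3):
∅, {11}, {15}, {24}, {11, 15}, {11, 24}, {15, 24}, {11, 15, 24}

P(A) has 8 subsets: ∅, {11}, {15}, {24}, {11, 15}, {11, 24}, {15, 24}, {11, 15, 24}


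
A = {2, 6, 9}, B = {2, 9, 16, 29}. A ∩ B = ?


A ∩ B = elements in both A and B
A = {2, 6, 9}
B = {2, 9, 16, 29}
A ∩ B = {2, 9}

A ∩ B = {2, 9}


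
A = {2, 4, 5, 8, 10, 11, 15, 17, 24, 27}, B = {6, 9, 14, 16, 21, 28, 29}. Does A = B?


Two sets are equal iff they have exactly the same elements.
A = {2, 4, 5, 8, 10, 11, 15, 17, 24, 27}
B = {6, 9, 14, 16, 21, 28, 29}
Differences: {2, 4, 5, 6, 8, 9, 10, 11, 14, 15, 16, 17, 21, 24, 27, 28, 29}
A ≠ B

No, A ≠ B


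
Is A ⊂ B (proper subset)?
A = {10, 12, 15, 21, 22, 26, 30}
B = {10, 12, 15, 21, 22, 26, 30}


A ⊂ B requires: A ⊆ B AND A ≠ B.
A ⊆ B? Yes
A = B? Yes
A = B, so A is not a PROPER subset.

No, A is not a proper subset of B


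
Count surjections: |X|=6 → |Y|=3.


n = |X| = 6, k = |Y| = 3. Surjections via inclusion-exclusion:
S(n,k) = Σ(-1)^i × C(k,i) × (k-i)^n, i=0 to k
i=0: (-1)^0×C(3,0)×3^6 = 729
i=1: (-1)^1×C(3,1)×2^6 = -192
i=2: (-1)^2×C(3,2)×1^6 = 3
i=3: (-1)^3×C(3,3)×0^6 = 0
Total = 540

Number of surjections = 540


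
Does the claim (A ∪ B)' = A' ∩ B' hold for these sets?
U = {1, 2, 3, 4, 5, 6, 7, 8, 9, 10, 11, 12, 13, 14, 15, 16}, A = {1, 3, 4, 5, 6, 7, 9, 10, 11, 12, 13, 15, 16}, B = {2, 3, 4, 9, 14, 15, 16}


LHS: A ∪ B = {1, 2, 3, 4, 5, 6, 7, 9, 10, 11, 12, 13, 14, 15, 16}
(A ∪ B)' = U \ (A ∪ B) = {8}
A' = {2, 8, 14}, B' = {1, 5, 6, 7, 8, 10, 11, 12, 13}
Claimed RHS: A' ∩ B' = {8}
Identity is VALID: LHS = RHS = {8} ✓

Identity is valid. (A ∪ B)' = A' ∩ B' = {8}


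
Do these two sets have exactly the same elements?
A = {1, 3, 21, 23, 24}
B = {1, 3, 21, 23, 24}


Two sets are equal iff they have exactly the same elements.
A = {1, 3, 21, 23, 24}
B = {1, 3, 21, 23, 24}
Same elements → A = B

Yes, A = B


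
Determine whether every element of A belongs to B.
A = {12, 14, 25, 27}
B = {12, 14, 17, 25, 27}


A ⊆ B means every element of A is in B.
All elements of A are in B.
So A ⊆ B.

Yes, A ⊆ B


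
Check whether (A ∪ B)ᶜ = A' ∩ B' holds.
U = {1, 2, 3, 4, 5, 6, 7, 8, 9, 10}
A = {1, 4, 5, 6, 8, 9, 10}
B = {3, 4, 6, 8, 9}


LHS: A ∪ B = {1, 3, 4, 5, 6, 8, 9, 10}
(A ∪ B)' = U \ (A ∪ B) = {2, 7}
A' = {2, 3, 7}, B' = {1, 2, 5, 7, 10}
Claimed RHS: A' ∩ B' = {2, 7}
Identity is VALID: LHS = RHS = {2, 7} ✓

Identity is valid. (A ∪ B)' = A' ∩ B' = {2, 7}


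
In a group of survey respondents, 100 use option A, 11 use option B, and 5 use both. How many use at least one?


|A ∪ B| = |A| + |B| - |A ∩ B|
= 100 + 11 - 5
= 106

|A ∪ B| = 106


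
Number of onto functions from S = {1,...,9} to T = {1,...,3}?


n = |S| = 9, k = |T| = 3. Surjections via inclusion-exclusion:
S(n,k) = Σ(-1)^i × C(k,i) × (k-i)^n, i=0 to k
i=0: (-1)^0×C(3,0)×3^9 = 19683
i=1: (-1)^1×C(3,1)×2^9 = -1536
i=2: (-1)^2×C(3,2)×1^9 = 3
i=3: (-1)^3×C(3,3)×0^9 = 0
Total = 18150

Number of surjections = 18150


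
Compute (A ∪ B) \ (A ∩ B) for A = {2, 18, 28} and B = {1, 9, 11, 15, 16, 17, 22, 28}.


A △ B = (A \ B) ∪ (B \ A) = elements in exactly one of A or B
A \ B = {2, 18}
B \ A = {1, 9, 11, 15, 16, 17, 22}
A △ B = {1, 2, 9, 11, 15, 16, 17, 18, 22}

A △ B = {1, 2, 9, 11, 15, 16, 17, 18, 22}


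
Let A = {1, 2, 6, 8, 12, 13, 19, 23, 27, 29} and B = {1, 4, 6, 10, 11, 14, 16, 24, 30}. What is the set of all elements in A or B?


A ∪ B = all elements in A or B (or both)
A = {1, 2, 6, 8, 12, 13, 19, 23, 27, 29}
B = {1, 4, 6, 10, 11, 14, 16, 24, 30}
A ∪ B = {1, 2, 4, 6, 8, 10, 11, 12, 13, 14, 16, 19, 23, 24, 27, 29, 30}

A ∪ B = {1, 2, 4, 6, 8, 10, 11, 12, 13, 14, 16, 19, 23, 24, 27, 29, 30}


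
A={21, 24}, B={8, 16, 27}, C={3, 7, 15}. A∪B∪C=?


A ∪ B = {8, 16, 21, 24, 27}
(A ∪ B) ∪ C = {3, 7, 8, 15, 16, 21, 24, 27}

A ∪ B ∪ C = {3, 7, 8, 15, 16, 21, 24, 27}


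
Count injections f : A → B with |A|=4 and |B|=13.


An injection sends each of |A| = 4 inputs to a distinct output in B.
# injections = |B|·(|B|-1)·…·(|B|-|A|+1) = 13! / (13 - 4)!
= 13 × 12 × 11 × 10
= 17160

Number of injections = 17160


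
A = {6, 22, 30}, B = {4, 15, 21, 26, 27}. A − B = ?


A \ B = elements in A but not in B
A = {6, 22, 30}
B = {4, 15, 21, 26, 27}
Remove from A any elements in B
A \ B = {6, 22, 30}

A \ B = {6, 22, 30}


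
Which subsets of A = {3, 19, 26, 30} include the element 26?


A subset of A contains 26 iff the remaining 3 elements form any subset of A \ {26}.
Count: 2^(n-1) = 2^3 = 8
Subsets containing 26: {26}, {3, 26}, {19, 26}, {26, 30}, {3, 19, 26}, {3, 26, 30}, {19, 26, 30}, {3, 19, 26, 30}

Subsets containing 26 (8 total): {26}, {3, 26}, {19, 26}, {26, 30}, {3, 19, 26}, {3, 26, 30}, {19, 26, 30}, {3, 19, 26, 30}


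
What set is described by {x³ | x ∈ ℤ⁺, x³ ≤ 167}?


Checking each candidate:
Condition: positive perfect cubes ≤ 167
Result = {1, 8, 27, 64, 125}

{1, 8, 27, 64, 125}


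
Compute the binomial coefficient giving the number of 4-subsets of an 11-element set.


C(n,k) = n! / (k!(n-k)!)
C(11,4) = 11! / (4!7!)
= 330

C(11,4) = 330


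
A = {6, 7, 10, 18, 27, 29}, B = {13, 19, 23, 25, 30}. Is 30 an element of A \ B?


A = {6, 7, 10, 18, 27, 29}, B = {13, 19, 23, 25, 30}
A \ B = elements in A but not in B
A \ B = {6, 7, 10, 18, 27, 29}
Checking if 30 ∈ A \ B
30 is not in A \ B → False

30 ∉ A \ B


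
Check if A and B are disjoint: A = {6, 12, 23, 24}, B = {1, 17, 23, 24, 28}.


Disjoint means A ∩ B = ∅.
A ∩ B = {23, 24}
A ∩ B ≠ ∅, so A and B are NOT disjoint.

No, A and B are not disjoint (A ∩ B = {23, 24})


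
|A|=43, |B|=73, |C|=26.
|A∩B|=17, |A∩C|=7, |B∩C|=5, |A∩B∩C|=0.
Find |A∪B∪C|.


|A∪B∪C| = |A|+|B|+|C| - |A∩B|-|A∩C|-|B∩C| + |A∩B∩C|
= 43+73+26 - 17-7-5 + 0
= 142 - 29 + 0
= 113

|A ∪ B ∪ C| = 113


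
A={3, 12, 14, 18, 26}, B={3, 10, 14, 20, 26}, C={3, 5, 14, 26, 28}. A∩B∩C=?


A ∩ B = {3, 14, 26}
(A ∩ B) ∩ C = {3, 14, 26}

A ∩ B ∩ C = {3, 14, 26}


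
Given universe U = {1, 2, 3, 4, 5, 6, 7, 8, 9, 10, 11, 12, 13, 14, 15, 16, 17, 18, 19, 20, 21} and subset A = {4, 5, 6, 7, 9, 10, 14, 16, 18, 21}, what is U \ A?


Aᶜ = U \ A = elements in U but not in A
U = {1, 2, 3, 4, 5, 6, 7, 8, 9, 10, 11, 12, 13, 14, 15, 16, 17, 18, 19, 20, 21}
A = {4, 5, 6, 7, 9, 10, 14, 16, 18, 21}
Aᶜ = {1, 2, 3, 8, 11, 12, 13, 15, 17, 19, 20}

Aᶜ = {1, 2, 3, 8, 11, 12, 13, 15, 17, 19, 20}


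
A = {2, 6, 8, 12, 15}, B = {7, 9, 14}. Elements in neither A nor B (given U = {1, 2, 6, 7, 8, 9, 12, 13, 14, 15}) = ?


A = {2, 6, 8, 12, 15}
B = {7, 9, 14}
Region: in neither A nor B (given U = {1, 2, 6, 7, 8, 9, 12, 13, 14, 15})
Elements: {1, 13}

Elements in neither A nor B (given U = {1, 2, 6, 7, 8, 9, 12, 13, 14, 15}): {1, 13}


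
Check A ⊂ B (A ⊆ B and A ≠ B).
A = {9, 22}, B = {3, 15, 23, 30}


A ⊂ B requires: A ⊆ B AND A ≠ B.
A ⊆ B? No
A ⊄ B, so A is not a proper subset.

No, A is not a proper subset of B


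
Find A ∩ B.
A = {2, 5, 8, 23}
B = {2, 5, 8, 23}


A ∩ B = elements in both A and B
A = {2, 5, 8, 23}
B = {2, 5, 8, 23}
A ∩ B = {2, 5, 8, 23}

A ∩ B = {2, 5, 8, 23}


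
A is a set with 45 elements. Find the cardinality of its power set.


Number of subsets = 2^n
= 2^45
= 35184372088832

|P(A)| = 35184372088832


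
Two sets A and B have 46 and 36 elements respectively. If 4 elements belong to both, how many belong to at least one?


|A ∪ B| = |A| + |B| - |A ∩ B|
= 46 + 36 - 4
= 78

|A ∪ B| = 78


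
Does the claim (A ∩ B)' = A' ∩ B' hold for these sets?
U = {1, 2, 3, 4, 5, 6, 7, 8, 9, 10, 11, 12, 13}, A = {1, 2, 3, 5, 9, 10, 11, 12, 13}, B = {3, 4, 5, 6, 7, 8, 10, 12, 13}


LHS: A ∩ B = {3, 5, 10, 12, 13}
(A ∩ B)' = U \ (A ∩ B) = {1, 2, 4, 6, 7, 8, 9, 11}
A' = {4, 6, 7, 8}, B' = {1, 2, 9, 11}
Claimed RHS: A' ∩ B' = ∅
Identity is INVALID: LHS = {1, 2, 4, 6, 7, 8, 9, 11} but the RHS claimed here equals ∅. The correct form is (A ∩ B)' = A' ∪ B'.

Identity is invalid: (A ∩ B)' = {1, 2, 4, 6, 7, 8, 9, 11} but A' ∩ B' = ∅. The correct De Morgan law is (A ∩ B)' = A' ∪ B'.


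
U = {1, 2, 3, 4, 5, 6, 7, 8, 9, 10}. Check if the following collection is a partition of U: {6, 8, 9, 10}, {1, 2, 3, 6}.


A partition requires: (1) non-empty parts, (2) pairwise disjoint, (3) union = U
Parts: {6, 8, 9, 10}, {1, 2, 3, 6}
Union of parts: {1, 2, 3, 6, 8, 9, 10}
U = {1, 2, 3, 4, 5, 6, 7, 8, 9, 10}
All non-empty? True
Pairwise disjoint? False
Covers U? False

No, not a valid partition


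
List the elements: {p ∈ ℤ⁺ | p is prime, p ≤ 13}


Checking each candidate:
Condition: primes ≤ 13
Result = {2, 3, 5, 7, 11, 13}

{2, 3, 5, 7, 11, 13}


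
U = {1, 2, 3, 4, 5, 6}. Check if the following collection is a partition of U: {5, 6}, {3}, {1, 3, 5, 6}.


A partition requires: (1) non-empty parts, (2) pairwise disjoint, (3) union = U
Parts: {5, 6}, {3}, {1, 3, 5, 6}
Union of parts: {1, 3, 5, 6}
U = {1, 2, 3, 4, 5, 6}
All non-empty? True
Pairwise disjoint? False
Covers U? False

No, not a valid partition


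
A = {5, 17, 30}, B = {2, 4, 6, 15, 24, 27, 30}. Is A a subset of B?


A ⊆ B means every element of A is in B.
Elements in A not in B: {5, 17}
So A ⊄ B.

No, A ⊄ B


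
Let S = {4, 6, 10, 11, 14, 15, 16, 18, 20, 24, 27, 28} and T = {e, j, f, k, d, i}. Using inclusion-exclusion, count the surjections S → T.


n = |S| = 12, k = |T| = 6. Surjections via inclusion-exclusion:
S(n,k) = Σ(-1)^i × C(k,i) × (k-i)^n, i=0 to k
i=0: (-1)^0×C(6,0)×6^12 = 2176782336
i=1: (-1)^1×C(6,1)×5^12 = -1464843750
i=2: (-1)^2×C(6,2)×4^12 = 251658240
i=3: (-1)^3×C(6,3)×3^12 = -10628820
i=4: (-1)^4×C(6,4)×2^12 = 61440
i=5: (-1)^5×C(6,5)×1^12 = -6
i=6: (-1)^6×C(6,6)×0^12 = 0
Total = 953029440

Number of surjections = 953029440


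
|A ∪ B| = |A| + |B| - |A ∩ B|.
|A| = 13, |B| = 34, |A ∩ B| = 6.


|A ∪ B| = |A| + |B| - |A ∩ B|
= 13 + 34 - 6
= 41

|A ∪ B| = 41


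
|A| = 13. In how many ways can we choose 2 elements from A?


C(n,k) = n! / (k!(n-k)!)
C(13,2) = 13! / (2!11!)
= 78

C(13,2) = 78


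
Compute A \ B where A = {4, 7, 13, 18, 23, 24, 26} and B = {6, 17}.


A \ B = elements in A but not in B
A = {4, 7, 13, 18, 23, 24, 26}
B = {6, 17}
Remove from A any elements in B
A \ B = {4, 7, 13, 18, 23, 24, 26}

A \ B = {4, 7, 13, 18, 23, 24, 26}


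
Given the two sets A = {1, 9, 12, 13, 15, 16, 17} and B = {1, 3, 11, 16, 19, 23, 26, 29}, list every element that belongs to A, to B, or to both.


A ∪ B = all elements in A or B (or both)
A = {1, 9, 12, 13, 15, 16, 17}
B = {1, 3, 11, 16, 19, 23, 26, 29}
A ∪ B = {1, 3, 9, 11, 12, 13, 15, 16, 17, 19, 23, 26, 29}

A ∪ B = {1, 3, 9, 11, 12, 13, 15, 16, 17, 19, 23, 26, 29}


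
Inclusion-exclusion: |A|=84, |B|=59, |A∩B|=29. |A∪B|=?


|A ∪ B| = |A| + |B| - |A ∩ B|
= 84 + 59 - 29
= 114

|A ∪ B| = 114


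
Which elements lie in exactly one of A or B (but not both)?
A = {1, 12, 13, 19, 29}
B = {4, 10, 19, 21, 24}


A △ B = (A \ B) ∪ (B \ A) = elements in exactly one of A or B
A \ B = {1, 12, 13, 29}
B \ A = {4, 10, 21, 24}
A △ B = {1, 4, 10, 12, 13, 21, 24, 29}

A △ B = {1, 4, 10, 12, 13, 21, 24, 29}


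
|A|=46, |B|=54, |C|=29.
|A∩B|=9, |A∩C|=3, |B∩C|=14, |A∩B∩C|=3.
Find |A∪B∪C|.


|A∪B∪C| = |A|+|B|+|C| - |A∩B|-|A∩C|-|B∩C| + |A∩B∩C|
= 46+54+29 - 9-3-14 + 3
= 129 - 26 + 3
= 106

|A ∪ B ∪ C| = 106


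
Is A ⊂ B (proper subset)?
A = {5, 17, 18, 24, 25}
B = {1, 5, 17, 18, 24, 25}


A ⊂ B requires: A ⊆ B AND A ≠ B.
A ⊆ B? Yes
A = B? No
A ⊂ B: Yes (A is a proper subset of B)

Yes, A ⊂ B


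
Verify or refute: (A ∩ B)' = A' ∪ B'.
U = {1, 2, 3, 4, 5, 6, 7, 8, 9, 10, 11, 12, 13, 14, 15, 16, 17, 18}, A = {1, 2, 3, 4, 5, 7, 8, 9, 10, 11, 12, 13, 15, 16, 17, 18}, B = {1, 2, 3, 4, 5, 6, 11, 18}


LHS: A ∩ B = {1, 2, 3, 4, 5, 11, 18}
(A ∩ B)' = U \ (A ∩ B) = {6, 7, 8, 9, 10, 12, 13, 14, 15, 16, 17}
A' = {6, 14}, B' = {7, 8, 9, 10, 12, 13, 14, 15, 16, 17}
Claimed RHS: A' ∪ B' = {6, 7, 8, 9, 10, 12, 13, 14, 15, 16, 17}
Identity is VALID: LHS = RHS = {6, 7, 8, 9, 10, 12, 13, 14, 15, 16, 17} ✓

Identity is valid. (A ∩ B)' = A' ∪ B' = {6, 7, 8, 9, 10, 12, 13, 14, 15, 16, 17}


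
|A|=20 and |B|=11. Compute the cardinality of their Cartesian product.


|A × B| = |A| × |B|
= 20 × 11
= 220

|A × B| = 220


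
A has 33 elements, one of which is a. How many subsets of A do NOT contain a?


Subsets of A avoiding a are subsets of A \ {a}, which has 32 elements.
Count = 2^(n-1) = 2^32
= 4294967296

Number of subsets avoiding a = 4294967296


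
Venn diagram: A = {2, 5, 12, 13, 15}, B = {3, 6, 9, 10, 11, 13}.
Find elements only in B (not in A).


A = {2, 5, 12, 13, 15}
B = {3, 6, 9, 10, 11, 13}
Region: only in B (not in A)
Elements: {3, 6, 9, 10, 11}

Elements only in B (not in A): {3, 6, 9, 10, 11}


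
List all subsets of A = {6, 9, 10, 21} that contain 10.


A subset of A contains 10 iff the remaining 3 elements form any subset of A \ {10}.
Count: 2^(n-1) = 2^3 = 8
Subsets containing 10: {10}, {6, 10}, {9, 10}, {10, 21}, {6, 9, 10}, {6, 10, 21}, {9, 10, 21}, {6, 9, 10, 21}

Subsets containing 10 (8 total): {10}, {6, 10}, {9, 10}, {10, 21}, {6, 9, 10}, {6, 10, 21}, {9, 10, 21}, {6, 9, 10, 21}


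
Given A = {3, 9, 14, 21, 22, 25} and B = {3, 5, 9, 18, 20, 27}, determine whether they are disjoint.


Disjoint means A ∩ B = ∅.
A ∩ B = {3, 9}
A ∩ B ≠ ∅, so A and B are NOT disjoint.

No, A and B are not disjoint (A ∩ B = {3, 9})


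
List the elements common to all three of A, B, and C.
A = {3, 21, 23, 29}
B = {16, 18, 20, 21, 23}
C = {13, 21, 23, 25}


A ∩ B = {21, 23}
(A ∩ B) ∩ C = {21, 23}

A ∩ B ∩ C = {21, 23}


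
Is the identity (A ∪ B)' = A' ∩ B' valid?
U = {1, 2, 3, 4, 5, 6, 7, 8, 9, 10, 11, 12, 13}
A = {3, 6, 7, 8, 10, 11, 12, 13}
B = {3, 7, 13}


LHS: A ∪ B = {3, 6, 7, 8, 10, 11, 12, 13}
(A ∪ B)' = U \ (A ∪ B) = {1, 2, 4, 5, 9}
A' = {1, 2, 4, 5, 9}, B' = {1, 2, 4, 5, 6, 8, 9, 10, 11, 12}
Claimed RHS: A' ∩ B' = {1, 2, 4, 5, 9}
Identity is VALID: LHS = RHS = {1, 2, 4, 5, 9} ✓

Identity is valid. (A ∪ B)' = A' ∩ B' = {1, 2, 4, 5, 9}


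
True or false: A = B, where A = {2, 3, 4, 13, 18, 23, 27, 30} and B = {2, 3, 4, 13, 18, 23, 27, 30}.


Two sets are equal iff they have exactly the same elements.
A = {2, 3, 4, 13, 18, 23, 27, 30}
B = {2, 3, 4, 13, 18, 23, 27, 30}
Same elements → A = B

Yes, A = B


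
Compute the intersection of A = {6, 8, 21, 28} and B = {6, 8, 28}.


A ∩ B = elements in both A and B
A = {6, 8, 21, 28}
B = {6, 8, 28}
A ∩ B = {6, 8, 28}

A ∩ B = {6, 8, 28}


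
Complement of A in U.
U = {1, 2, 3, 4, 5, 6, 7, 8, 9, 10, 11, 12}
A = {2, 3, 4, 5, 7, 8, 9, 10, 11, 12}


Aᶜ = U \ A = elements in U but not in A
U = {1, 2, 3, 4, 5, 6, 7, 8, 9, 10, 11, 12}
A = {2, 3, 4, 5, 7, 8, 9, 10, 11, 12}
Aᶜ = {1, 6}

Aᶜ = {1, 6}


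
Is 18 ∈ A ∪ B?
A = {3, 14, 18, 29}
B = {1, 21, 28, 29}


A = {3, 14, 18, 29}, B = {1, 21, 28, 29}
A ∪ B = all elements in A or B
A ∪ B = {1, 3, 14, 18, 21, 28, 29}
Checking if 18 ∈ A ∪ B
18 is in A ∪ B → True

18 ∈ A ∪ B


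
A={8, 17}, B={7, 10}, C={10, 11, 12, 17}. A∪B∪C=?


A ∪ B = {7, 8, 10, 17}
(A ∪ B) ∪ C = {7, 8, 10, 11, 12, 17}

A ∪ B ∪ C = {7, 8, 10, 11, 12, 17}


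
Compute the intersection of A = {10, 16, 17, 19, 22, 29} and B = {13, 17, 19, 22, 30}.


A ∩ B = elements in both A and B
A = {10, 16, 17, 19, 22, 29}
B = {13, 17, 19, 22, 30}
A ∩ B = {17, 19, 22}

A ∩ B = {17, 19, 22}


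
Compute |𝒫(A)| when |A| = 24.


Number of subsets = 2^n
= 2^24
= 16777216

|P(A)| = 16777216


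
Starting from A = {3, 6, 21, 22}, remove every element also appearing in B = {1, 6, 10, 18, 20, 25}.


A \ B = elements in A but not in B
A = {3, 6, 21, 22}
B = {1, 6, 10, 18, 20, 25}
Remove from A any elements in B
A \ B = {3, 21, 22}

A \ B = {3, 21, 22}


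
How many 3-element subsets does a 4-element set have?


C(n,k) = n! / (k!(n-k)!)
C(4,3) = 4! / (3!1!)
= 4

C(4,3) = 4


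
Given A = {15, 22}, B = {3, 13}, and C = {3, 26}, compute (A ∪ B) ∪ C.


A ∪ B = {3, 13, 15, 22}
(A ∪ B) ∪ C = {3, 13, 15, 22, 26}

A ∪ B ∪ C = {3, 13, 15, 22, 26}


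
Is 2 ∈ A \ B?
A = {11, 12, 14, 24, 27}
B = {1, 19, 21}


A = {11, 12, 14, 24, 27}, B = {1, 19, 21}
A \ B = elements in A but not in B
A \ B = {11, 12, 14, 24, 27}
Checking if 2 ∈ A \ B
2 is not in A \ B → False

2 ∉ A \ B


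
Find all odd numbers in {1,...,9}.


Checking each candidate:
Condition: odd numbers in {1,...,9}
Result = {1, 3, 5, 7, 9}

{1, 3, 5, 7, 9}


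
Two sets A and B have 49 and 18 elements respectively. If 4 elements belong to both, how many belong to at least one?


|A ∪ B| = |A| + |B| - |A ∩ B|
= 49 + 18 - 4
= 63

|A ∪ B| = 63


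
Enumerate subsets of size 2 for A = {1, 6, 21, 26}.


|A| = 4, so A has C(4,2) = 6 subsets of size 2.
Enumerate by choosing 2 elements from A at a time:
{1, 6}, {1, 21}, {1, 26}, {6, 21}, {6, 26}, {21, 26}

2-element subsets (6 total): {1, 6}, {1, 21}, {1, 26}, {6, 21}, {6, 26}, {21, 26}


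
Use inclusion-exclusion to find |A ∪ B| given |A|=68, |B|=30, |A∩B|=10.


|A ∪ B| = |A| + |B| - |A ∩ B|
= 68 + 30 - 10
= 88

|A ∪ B| = 88


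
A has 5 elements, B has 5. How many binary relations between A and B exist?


A relation from A to B is any subset of A × B.
|A × B| = 5 × 5 = 25
# relations = 2^|A × B| = 2^25 = 33554432

Number of relations = 33554432


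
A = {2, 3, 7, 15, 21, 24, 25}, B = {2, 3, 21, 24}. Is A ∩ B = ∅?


Disjoint means A ∩ B = ∅.
A ∩ B = {2, 3, 21, 24}
A ∩ B ≠ ∅, so A and B are NOT disjoint.

No, A and B are not disjoint (A ∩ B = {2, 3, 21, 24})


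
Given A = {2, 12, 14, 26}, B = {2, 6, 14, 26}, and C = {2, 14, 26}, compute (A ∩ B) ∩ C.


A ∩ B = {2, 14, 26}
(A ∩ B) ∩ C = {2, 14, 26}

A ∩ B ∩ C = {2, 14, 26}


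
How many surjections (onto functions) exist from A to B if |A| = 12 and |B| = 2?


n = |A| = 12, k = |B| = 2. Surjections via inclusion-exclusion:
S(n,k) = Σ(-1)^i × C(k,i) × (k-i)^n, i=0 to k
i=0: (-1)^0×C(2,0)×2^12 = 4096
i=1: (-1)^1×C(2,1)×1^12 = -2
i=2: (-1)^2×C(2,2)×0^12 = 0
Total = 4094

Number of surjections = 4094


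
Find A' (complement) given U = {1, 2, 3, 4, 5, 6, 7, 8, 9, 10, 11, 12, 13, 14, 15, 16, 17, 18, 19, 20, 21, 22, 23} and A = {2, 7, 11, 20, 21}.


Aᶜ = U \ A = elements in U but not in A
U = {1, 2, 3, 4, 5, 6, 7, 8, 9, 10, 11, 12, 13, 14, 15, 16, 17, 18, 19, 20, 21, 22, 23}
A = {2, 7, 11, 20, 21}
Aᶜ = {1, 3, 4, 5, 6, 8, 9, 10, 12, 13, 14, 15, 16, 17, 18, 19, 22, 23}

Aᶜ = {1, 3, 4, 5, 6, 8, 9, 10, 12, 13, 14, 15, 16, 17, 18, 19, 22, 23}


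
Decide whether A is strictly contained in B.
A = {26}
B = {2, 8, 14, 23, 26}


A ⊂ B requires: A ⊆ B AND A ≠ B.
A ⊆ B? Yes
A = B? No
A ⊂ B: Yes (A is a proper subset of B)

Yes, A ⊂ B


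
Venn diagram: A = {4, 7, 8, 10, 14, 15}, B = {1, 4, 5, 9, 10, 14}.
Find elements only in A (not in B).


A = {4, 7, 8, 10, 14, 15}
B = {1, 4, 5, 9, 10, 14}
Region: only in A (not in B)
Elements: {7, 8, 15}

Elements only in A (not in B): {7, 8, 15}


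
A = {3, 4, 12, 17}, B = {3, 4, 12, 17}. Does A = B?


Two sets are equal iff they have exactly the same elements.
A = {3, 4, 12, 17}
B = {3, 4, 12, 17}
Same elements → A = B

Yes, A = B


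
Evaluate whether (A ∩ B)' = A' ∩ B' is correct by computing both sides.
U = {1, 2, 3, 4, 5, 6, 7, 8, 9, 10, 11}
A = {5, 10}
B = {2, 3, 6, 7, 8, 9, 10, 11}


LHS: A ∩ B = {10}
(A ∩ B)' = U \ (A ∩ B) = {1, 2, 3, 4, 5, 6, 7, 8, 9, 11}
A' = {1, 2, 3, 4, 6, 7, 8, 9, 11}, B' = {1, 4, 5}
Claimed RHS: A' ∩ B' = {1, 4}
Identity is INVALID: LHS = {1, 2, 3, 4, 5, 6, 7, 8, 9, 11} but the RHS claimed here equals {1, 4}. The correct form is (A ∩ B)' = A' ∪ B'.

Identity is invalid: (A ∩ B)' = {1, 2, 3, 4, 5, 6, 7, 8, 9, 11} but A' ∩ B' = {1, 4}. The correct De Morgan law is (A ∩ B)' = A' ∪ B'.


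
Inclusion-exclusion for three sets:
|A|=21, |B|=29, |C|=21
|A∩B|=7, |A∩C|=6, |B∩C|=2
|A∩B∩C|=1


|A∪B∪C| = |A|+|B|+|C| - |A∩B|-|A∩C|-|B∩C| + |A∩B∩C|
= 21+29+21 - 7-6-2 + 1
= 71 - 15 + 1
= 57

|A ∪ B ∪ C| = 57


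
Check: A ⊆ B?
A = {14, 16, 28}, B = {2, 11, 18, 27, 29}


A ⊆ B means every element of A is in B.
Elements in A not in B: {14, 16, 28}
So A ⊄ B.

No, A ⊄ B


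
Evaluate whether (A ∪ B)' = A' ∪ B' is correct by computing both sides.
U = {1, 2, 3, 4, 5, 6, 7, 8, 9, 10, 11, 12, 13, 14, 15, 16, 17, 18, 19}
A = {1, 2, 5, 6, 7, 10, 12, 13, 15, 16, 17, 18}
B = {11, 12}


LHS: A ∪ B = {1, 2, 5, 6, 7, 10, 11, 12, 13, 15, 16, 17, 18}
(A ∪ B)' = U \ (A ∪ B) = {3, 4, 8, 9, 14, 19}
A' = {3, 4, 8, 9, 11, 14, 19}, B' = {1, 2, 3, 4, 5, 6, 7, 8, 9, 10, 13, 14, 15, 16, 17, 18, 19}
Claimed RHS: A' ∪ B' = {1, 2, 3, 4, 5, 6, 7, 8, 9, 10, 11, 13, 14, 15, 16, 17, 18, 19}
Identity is INVALID: LHS = {3, 4, 8, 9, 14, 19} but the RHS claimed here equals {1, 2, 3, 4, 5, 6, 7, 8, 9, 10, 11, 13, 14, 15, 16, 17, 18, 19}. The correct form is (A ∪ B)' = A' ∩ B'.

Identity is invalid: (A ∪ B)' = {3, 4, 8, 9, 14, 19} but A' ∪ B' = {1, 2, 3, 4, 5, 6, 7, 8, 9, 10, 11, 13, 14, 15, 16, 17, 18, 19}. The correct De Morgan law is (A ∪ B)' = A' ∩ B'.


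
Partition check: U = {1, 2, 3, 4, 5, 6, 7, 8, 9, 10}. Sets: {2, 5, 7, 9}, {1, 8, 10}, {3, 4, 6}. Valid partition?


A partition requires: (1) non-empty parts, (2) pairwise disjoint, (3) union = U
Parts: {2, 5, 7, 9}, {1, 8, 10}, {3, 4, 6}
Union of parts: {1, 2, 3, 4, 5, 6, 7, 8, 9, 10}
U = {1, 2, 3, 4, 5, 6, 7, 8, 9, 10}
All non-empty? True
Pairwise disjoint? True
Covers U? True

Yes, valid partition


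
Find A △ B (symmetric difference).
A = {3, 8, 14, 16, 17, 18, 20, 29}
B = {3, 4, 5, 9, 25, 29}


A △ B = (A \ B) ∪ (B \ A) = elements in exactly one of A or B
A \ B = {8, 14, 16, 17, 18, 20}
B \ A = {4, 5, 9, 25}
A △ B = {4, 5, 8, 9, 14, 16, 17, 18, 20, 25}

A △ B = {4, 5, 8, 9, 14, 16, 17, 18, 20, 25}


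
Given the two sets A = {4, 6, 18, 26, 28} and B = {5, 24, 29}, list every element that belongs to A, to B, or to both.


A ∪ B = all elements in A or B (or both)
A = {4, 6, 18, 26, 28}
B = {5, 24, 29}
A ∪ B = {4, 5, 6, 18, 24, 26, 28, 29}

A ∪ B = {4, 5, 6, 18, 24, 26, 28, 29}


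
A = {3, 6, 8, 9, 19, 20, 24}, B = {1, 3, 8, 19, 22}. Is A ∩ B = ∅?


Disjoint means A ∩ B = ∅.
A ∩ B = {3, 8, 19}
A ∩ B ≠ ∅, so A and B are NOT disjoint.

No, A and B are not disjoint (A ∩ B = {3, 8, 19})


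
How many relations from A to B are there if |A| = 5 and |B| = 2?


A relation from A to B is any subset of A × B.
|A × B| = 5 × 2 = 10
# relations = 2^|A × B| = 2^10 = 1024

Number of relations = 1024


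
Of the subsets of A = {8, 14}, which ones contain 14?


A subset of A contains 14 iff the remaining 1 elements form any subset of A \ {14}.
Count: 2^(n-1) = 2^1 = 2
Subsets containing 14: {14}, {8, 14}

Subsets containing 14 (2 total): {14}, {8, 14}


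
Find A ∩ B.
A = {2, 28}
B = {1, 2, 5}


A ∩ B = elements in both A and B
A = {2, 28}
B = {1, 2, 5}
A ∩ B = {2}

A ∩ B = {2}


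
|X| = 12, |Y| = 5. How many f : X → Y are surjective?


n = |X| = 12, k = |Y| = 5. Surjections via inclusion-exclusion:
S(n,k) = Σ(-1)^i × C(k,i) × (k-i)^n, i=0 to k
i=0: (-1)^0×C(5,0)×5^12 = 244140625
i=1: (-1)^1×C(5,1)×4^12 = -83886080
i=2: (-1)^2×C(5,2)×3^12 = 5314410
i=3: (-1)^3×C(5,3)×2^12 = -40960
i=4: (-1)^4×C(5,4)×1^12 = 5
i=5: (-1)^5×C(5,5)×0^12 = 0
Total = 165528000

Number of surjections = 165528000


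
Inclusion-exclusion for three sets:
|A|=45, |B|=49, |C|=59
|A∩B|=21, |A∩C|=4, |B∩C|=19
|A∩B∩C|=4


|A∪B∪C| = |A|+|B|+|C| - |A∩B|-|A∩C|-|B∩C| + |A∩B∩C|
= 45+49+59 - 21-4-19 + 4
= 153 - 44 + 4
= 113

|A ∪ B ∪ C| = 113


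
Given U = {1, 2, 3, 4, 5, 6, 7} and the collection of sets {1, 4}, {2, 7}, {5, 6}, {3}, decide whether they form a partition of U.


A partition requires: (1) non-empty parts, (2) pairwise disjoint, (3) union = U
Parts: {1, 4}, {2, 7}, {5, 6}, {3}
Union of parts: {1, 2, 3, 4, 5, 6, 7}
U = {1, 2, 3, 4, 5, 6, 7}
All non-empty? True
Pairwise disjoint? True
Covers U? True

Yes, valid partition


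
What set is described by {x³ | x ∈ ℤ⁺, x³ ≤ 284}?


Checking each candidate:
Condition: positive perfect cubes ≤ 284
Result = {1, 8, 27, 64, 125, 216}

{1, 8, 27, 64, 125, 216}


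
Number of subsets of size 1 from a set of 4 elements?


C(n,k) = n! / (k!(n-k)!)
C(4,1) = 4! / (1!3!)
= 4

C(4,1) = 4


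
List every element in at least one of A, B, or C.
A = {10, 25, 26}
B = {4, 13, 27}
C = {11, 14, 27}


A ∪ B = {4, 10, 13, 25, 26, 27}
(A ∪ B) ∪ C = {4, 10, 11, 13, 14, 25, 26, 27}

A ∪ B ∪ C = {4, 10, 11, 13, 14, 25, 26, 27}


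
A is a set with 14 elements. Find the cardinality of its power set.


Number of subsets = 2^n
= 2^14
= 16384

|P(A)| = 16384


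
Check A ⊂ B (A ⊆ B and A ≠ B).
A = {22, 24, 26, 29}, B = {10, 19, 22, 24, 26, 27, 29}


A ⊂ B requires: A ⊆ B AND A ≠ B.
A ⊆ B? Yes
A = B? No
A ⊂ B: Yes (A is a proper subset of B)

Yes, A ⊂ B


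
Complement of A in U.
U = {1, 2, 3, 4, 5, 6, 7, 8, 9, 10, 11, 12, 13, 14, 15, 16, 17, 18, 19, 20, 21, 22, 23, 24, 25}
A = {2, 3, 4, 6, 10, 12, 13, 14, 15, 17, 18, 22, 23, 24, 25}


Aᶜ = U \ A = elements in U but not in A
U = {1, 2, 3, 4, 5, 6, 7, 8, 9, 10, 11, 12, 13, 14, 15, 16, 17, 18, 19, 20, 21, 22, 23, 24, 25}
A = {2, 3, 4, 6, 10, 12, 13, 14, 15, 17, 18, 22, 23, 24, 25}
Aᶜ = {1, 5, 7, 8, 9, 11, 16, 19, 20, 21}

Aᶜ = {1, 5, 7, 8, 9, 11, 16, 19, 20, 21}


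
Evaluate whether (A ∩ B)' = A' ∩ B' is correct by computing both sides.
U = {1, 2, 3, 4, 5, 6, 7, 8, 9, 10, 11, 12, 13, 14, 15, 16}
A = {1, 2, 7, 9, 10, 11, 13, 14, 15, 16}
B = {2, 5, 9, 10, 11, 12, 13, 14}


LHS: A ∩ B = {2, 9, 10, 11, 13, 14}
(A ∩ B)' = U \ (A ∩ B) = {1, 3, 4, 5, 6, 7, 8, 12, 15, 16}
A' = {3, 4, 5, 6, 8, 12}, B' = {1, 3, 4, 6, 7, 8, 15, 16}
Claimed RHS: A' ∩ B' = {3, 4, 6, 8}
Identity is INVALID: LHS = {1, 3, 4, 5, 6, 7, 8, 12, 15, 16} but the RHS claimed here equals {3, 4, 6, 8}. The correct form is (A ∩ B)' = A' ∪ B'.

Identity is invalid: (A ∩ B)' = {1, 3, 4, 5, 6, 7, 8, 12, 15, 16} but A' ∩ B' = {3, 4, 6, 8}. The correct De Morgan law is (A ∩ B)' = A' ∪ B'.


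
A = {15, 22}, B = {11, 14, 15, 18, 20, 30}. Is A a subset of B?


A ⊆ B means every element of A is in B.
Elements in A not in B: {22}
So A ⊄ B.

No, A ⊄ B


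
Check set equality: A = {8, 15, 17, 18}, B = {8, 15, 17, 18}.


Two sets are equal iff they have exactly the same elements.
A = {8, 15, 17, 18}
B = {8, 15, 17, 18}
Same elements → A = B

Yes, A = B


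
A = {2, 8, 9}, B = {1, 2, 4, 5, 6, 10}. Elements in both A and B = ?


A = {2, 8, 9}
B = {1, 2, 4, 5, 6, 10}
Region: in both A and B
Elements: {2}

Elements in both A and B: {2}


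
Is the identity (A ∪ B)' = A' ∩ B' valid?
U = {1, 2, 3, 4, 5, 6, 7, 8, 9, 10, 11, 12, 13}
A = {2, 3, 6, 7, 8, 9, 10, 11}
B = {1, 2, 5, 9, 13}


LHS: A ∪ B = {1, 2, 3, 5, 6, 7, 8, 9, 10, 11, 13}
(A ∪ B)' = U \ (A ∪ B) = {4, 12}
A' = {1, 4, 5, 12, 13}, B' = {3, 4, 6, 7, 8, 10, 11, 12}
Claimed RHS: A' ∩ B' = {4, 12}
Identity is VALID: LHS = RHS = {4, 12} ✓

Identity is valid. (A ∪ B)' = A' ∩ B' = {4, 12}


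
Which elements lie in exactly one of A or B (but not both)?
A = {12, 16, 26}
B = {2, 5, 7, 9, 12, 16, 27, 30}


A △ B = (A \ B) ∪ (B \ A) = elements in exactly one of A or B
A \ B = {26}
B \ A = {2, 5, 7, 9, 27, 30}
A △ B = {2, 5, 7, 9, 26, 27, 30}

A △ B = {2, 5, 7, 9, 26, 27, 30}


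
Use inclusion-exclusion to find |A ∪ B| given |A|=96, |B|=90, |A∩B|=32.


|A ∪ B| = |A| + |B| - |A ∩ B|
= 96 + 90 - 32
= 154

|A ∪ B| = 154


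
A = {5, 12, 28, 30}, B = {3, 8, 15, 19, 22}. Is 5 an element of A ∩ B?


A = {5, 12, 28, 30}, B = {3, 8, 15, 19, 22}
A ∩ B = elements in both A and B
A ∩ B = ∅
Checking if 5 ∈ A ∩ B
5 is not in A ∩ B → False

5 ∉ A ∩ B


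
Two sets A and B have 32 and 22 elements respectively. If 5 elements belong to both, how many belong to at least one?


|A ∪ B| = |A| + |B| - |A ∩ B|
= 32 + 22 - 5
= 49

|A ∪ B| = 49


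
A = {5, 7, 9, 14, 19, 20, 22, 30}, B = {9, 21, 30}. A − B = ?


A \ B = elements in A but not in B
A = {5, 7, 9, 14, 19, 20, 22, 30}
B = {9, 21, 30}
Remove from A any elements in B
A \ B = {5, 7, 14, 19, 20, 22}

A \ B = {5, 7, 14, 19, 20, 22}


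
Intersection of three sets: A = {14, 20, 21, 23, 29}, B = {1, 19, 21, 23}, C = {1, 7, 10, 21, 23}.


A ∩ B = {21, 23}
(A ∩ B) ∩ C = {21, 23}

A ∩ B ∩ C = {21, 23}


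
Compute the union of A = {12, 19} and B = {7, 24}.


A ∪ B = all elements in A or B (or both)
A = {12, 19}
B = {7, 24}
A ∪ B = {7, 12, 19, 24}

A ∪ B = {7, 12, 19, 24}


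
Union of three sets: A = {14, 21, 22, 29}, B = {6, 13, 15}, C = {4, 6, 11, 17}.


A ∪ B = {6, 13, 14, 15, 21, 22, 29}
(A ∪ B) ∪ C = {4, 6, 11, 13, 14, 15, 17, 21, 22, 29}

A ∪ B ∪ C = {4, 6, 11, 13, 14, 15, 17, 21, 22, 29}


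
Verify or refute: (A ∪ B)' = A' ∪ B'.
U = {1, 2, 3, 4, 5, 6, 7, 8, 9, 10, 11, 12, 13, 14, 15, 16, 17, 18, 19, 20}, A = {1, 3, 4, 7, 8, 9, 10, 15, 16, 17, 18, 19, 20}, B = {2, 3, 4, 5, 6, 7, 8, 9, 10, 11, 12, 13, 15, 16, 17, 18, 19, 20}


LHS: A ∪ B = {1, 2, 3, 4, 5, 6, 7, 8, 9, 10, 11, 12, 13, 15, 16, 17, 18, 19, 20}
(A ∪ B)' = U \ (A ∪ B) = {14}
A' = {2, 5, 6, 11, 12, 13, 14}, B' = {1, 14}
Claimed RHS: A' ∪ B' = {1, 2, 5, 6, 11, 12, 13, 14}
Identity is INVALID: LHS = {14} but the RHS claimed here equals {1, 2, 5, 6, 11, 12, 13, 14}. The correct form is (A ∪ B)' = A' ∩ B'.

Identity is invalid: (A ∪ B)' = {14} but A' ∪ B' = {1, 2, 5, 6, 11, 12, 13, 14}. The correct De Morgan law is (A ∪ B)' = A' ∩ B'.


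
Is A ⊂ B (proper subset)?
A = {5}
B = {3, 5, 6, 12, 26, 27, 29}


A ⊂ B requires: A ⊆ B AND A ≠ B.
A ⊆ B? Yes
A = B? No
A ⊂ B: Yes (A is a proper subset of B)

Yes, A ⊂ B


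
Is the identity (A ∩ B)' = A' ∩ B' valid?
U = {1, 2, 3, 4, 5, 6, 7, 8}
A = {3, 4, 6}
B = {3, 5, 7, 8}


LHS: A ∩ B = {3}
(A ∩ B)' = U \ (A ∩ B) = {1, 2, 4, 5, 6, 7, 8}
A' = {1, 2, 5, 7, 8}, B' = {1, 2, 4, 6}
Claimed RHS: A' ∩ B' = {1, 2}
Identity is INVALID: LHS = {1, 2, 4, 5, 6, 7, 8} but the RHS claimed here equals {1, 2}. The correct form is (A ∩ B)' = A' ∪ B'.

Identity is invalid: (A ∩ B)' = {1, 2, 4, 5, 6, 7, 8} but A' ∩ B' = {1, 2}. The correct De Morgan law is (A ∩ B)' = A' ∪ B'.


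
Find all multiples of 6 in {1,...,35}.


Checking each candidate:
Condition: multiples of 6 in {1,...,35}
Result = {6, 12, 18, 24, 30}

{6, 12, 18, 24, 30}


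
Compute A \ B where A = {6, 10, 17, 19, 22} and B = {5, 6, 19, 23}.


A \ B = elements in A but not in B
A = {6, 10, 17, 19, 22}
B = {5, 6, 19, 23}
Remove from A any elements in B
A \ B = {10, 17, 22}

A \ B = {10, 17, 22}


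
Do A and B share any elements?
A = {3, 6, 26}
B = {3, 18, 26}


Disjoint means A ∩ B = ∅.
A ∩ B = {3, 26}
A ∩ B ≠ ∅, so A and B are NOT disjoint.

Yes — A and B share the element(s) of A ∩ B = {3, 26}, so they are not disjoint


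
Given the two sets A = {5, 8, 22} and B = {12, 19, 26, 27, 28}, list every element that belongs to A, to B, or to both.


A ∪ B = all elements in A or B (or both)
A = {5, 8, 22}
B = {12, 19, 26, 27, 28}
A ∪ B = {5, 8, 12, 19, 22, 26, 27, 28}

A ∪ B = {5, 8, 12, 19, 22, 26, 27, 28}


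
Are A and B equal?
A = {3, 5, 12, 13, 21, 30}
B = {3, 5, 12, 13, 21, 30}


Two sets are equal iff they have exactly the same elements.
A = {3, 5, 12, 13, 21, 30}
B = {3, 5, 12, 13, 21, 30}
Same elements → A = B

Yes, A = B


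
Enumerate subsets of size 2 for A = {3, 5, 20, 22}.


|A| = 4, so A has C(4,2) = 6 subsets of size 2.
Enumerate by choosing 2 elements from A at a time:
{3, 5}, {3, 20}, {3, 22}, {5, 20}, {5, 22}, {20, 22}

2-element subsets (6 total): {3, 5}, {3, 20}, {3, 22}, {5, 20}, {5, 22}, {20, 22}


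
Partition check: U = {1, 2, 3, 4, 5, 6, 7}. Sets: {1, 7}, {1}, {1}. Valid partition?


A partition requires: (1) non-empty parts, (2) pairwise disjoint, (3) union = U
Parts: {1, 7}, {1}, {1}
Union of parts: {1, 7}
U = {1, 2, 3, 4, 5, 6, 7}
All non-empty? True
Pairwise disjoint? False
Covers U? False

No, not a valid partition


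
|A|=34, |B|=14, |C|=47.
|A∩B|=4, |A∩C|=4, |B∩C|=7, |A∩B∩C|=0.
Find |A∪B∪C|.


|A∪B∪C| = |A|+|B|+|C| - |A∩B|-|A∩C|-|B∩C| + |A∩B∩C|
= 34+14+47 - 4-4-7 + 0
= 95 - 15 + 0
= 80

|A ∪ B ∪ C| = 80


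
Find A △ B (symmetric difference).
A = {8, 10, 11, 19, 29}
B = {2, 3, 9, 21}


A △ B = (A \ B) ∪ (B \ A) = elements in exactly one of A or B
A \ B = {8, 10, 11, 19, 29}
B \ A = {2, 3, 9, 21}
A △ B = {2, 3, 8, 9, 10, 11, 19, 21, 29}

A △ B = {2, 3, 8, 9, 10, 11, 19, 21, 29}


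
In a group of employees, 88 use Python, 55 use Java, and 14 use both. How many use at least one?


|A ∪ B| = |A| + |B| - |A ∩ B|
= 88 + 55 - 14
= 129

|A ∪ B| = 129


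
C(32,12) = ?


C(n,k) = n! / (k!(n-k)!)
C(32,12) = 32! / (12!20!)
= 225792840

C(32,12) = 225792840


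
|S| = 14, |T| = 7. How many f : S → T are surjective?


n = |S| = 14, k = |T| = 7. Surjections via inclusion-exclusion:
S(n,k) = Σ(-1)^i × C(k,i) × (k-i)^n, i=0 to k
i=0: (-1)^0×C(7,0)×7^14 = 678223072849
i=1: (-1)^1×C(7,1)×6^14 = -548549148672
i=2: (-1)^2×C(7,2)×5^14 = 128173828125
i=3: (-1)^3×C(7,3)×4^14 = -9395240960
i=4: (-1)^4×C(7,4)×3^14 = 167403915
i=5: (-1)^5×C(7,5)×2^14 = -344064
i=6: (-1)^6×C(7,6)×1^14 = 7
i=7: (-1)^7×C(7,7)×0^14 = 0
Total = 248619571200

Number of surjections = 248619571200


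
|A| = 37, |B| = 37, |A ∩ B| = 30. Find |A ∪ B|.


|A ∪ B| = |A| + |B| - |A ∩ B|
= 37 + 37 - 30
= 44

|A ∪ B| = 44


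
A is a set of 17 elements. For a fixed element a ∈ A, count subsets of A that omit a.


Subsets of A avoiding a are subsets of A \ {a}, which has 16 elements.
Count = 2^(n-1) = 2^16
= 65536

Number of subsets avoiding a = 65536


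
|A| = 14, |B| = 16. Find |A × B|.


|A × B| = |A| × |B|
= 14 × 16
= 224

|A × B| = 224


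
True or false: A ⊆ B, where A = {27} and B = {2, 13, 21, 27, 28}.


A ⊆ B means every element of A is in B.
All elements of A are in B.
So A ⊆ B.

Yes, A ⊆ B


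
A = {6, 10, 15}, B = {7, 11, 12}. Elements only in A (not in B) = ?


A = {6, 10, 15}
B = {7, 11, 12}
Region: only in A (not in B)
Elements: {6, 10, 15}

Elements only in A (not in B): {6, 10, 15}


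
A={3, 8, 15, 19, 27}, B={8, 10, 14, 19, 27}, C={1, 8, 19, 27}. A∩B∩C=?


A ∩ B = {8, 19, 27}
(A ∩ B) ∩ C = {8, 19, 27}

A ∩ B ∩ C = {8, 19, 27}


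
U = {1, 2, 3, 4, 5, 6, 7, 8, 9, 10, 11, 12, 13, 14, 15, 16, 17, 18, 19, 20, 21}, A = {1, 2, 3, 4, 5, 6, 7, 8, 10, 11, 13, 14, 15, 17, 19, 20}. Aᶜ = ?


Aᶜ = U \ A = elements in U but not in A
U = {1, 2, 3, 4, 5, 6, 7, 8, 9, 10, 11, 12, 13, 14, 15, 16, 17, 18, 19, 20, 21}
A = {1, 2, 3, 4, 5, 6, 7, 8, 10, 11, 13, 14, 15, 17, 19, 20}
Aᶜ = {9, 12, 16, 18, 21}

Aᶜ = {9, 12, 16, 18, 21}


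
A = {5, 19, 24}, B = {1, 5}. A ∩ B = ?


A ∩ B = elements in both A and B
A = {5, 19, 24}
B = {1, 5}
A ∩ B = {5}

A ∩ B = {5}


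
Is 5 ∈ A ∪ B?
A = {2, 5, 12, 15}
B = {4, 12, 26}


A = {2, 5, 12, 15}, B = {4, 12, 26}
A ∪ B = all elements in A or B
A ∪ B = {2, 4, 5, 12, 15, 26}
Checking if 5 ∈ A ∪ B
5 is in A ∪ B → True

5 ∈ A ∪ B


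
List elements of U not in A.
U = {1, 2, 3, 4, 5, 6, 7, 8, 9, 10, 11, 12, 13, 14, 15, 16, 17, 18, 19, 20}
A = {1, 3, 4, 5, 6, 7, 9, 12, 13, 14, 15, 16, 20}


Aᶜ = U \ A = elements in U but not in A
U = {1, 2, 3, 4, 5, 6, 7, 8, 9, 10, 11, 12, 13, 14, 15, 16, 17, 18, 19, 20}
A = {1, 3, 4, 5, 6, 7, 9, 12, 13, 14, 15, 16, 20}
Aᶜ = {2, 8, 10, 11, 17, 18, 19}

Aᶜ = {2, 8, 10, 11, 17, 18, 19}


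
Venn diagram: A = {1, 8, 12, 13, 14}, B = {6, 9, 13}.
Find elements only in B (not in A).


A = {1, 8, 12, 13, 14}
B = {6, 9, 13}
Region: only in B (not in A)
Elements: {6, 9}

Elements only in B (not in A): {6, 9}


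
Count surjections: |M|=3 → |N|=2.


n = |M| = 3, k = |N| = 2. Surjections via inclusion-exclusion:
S(n,k) = Σ(-1)^i × C(k,i) × (k-i)^n, i=0 to k
i=0: (-1)^0×C(2,0)×2^3 = 8
i=1: (-1)^1×C(2,1)×1^3 = -2
i=2: (-1)^2×C(2,2)×0^3 = 0
Total = 6

Number of surjections = 6


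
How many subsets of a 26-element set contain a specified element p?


Subsets of A containing p correspond to subsets of A \ {p}, which has 25 elements.
Count = 2^(n-1) = 2^25
= 33554432

Number of subsets containing p = 33554432


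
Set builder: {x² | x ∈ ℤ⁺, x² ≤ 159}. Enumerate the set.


Checking each candidate:
Condition: positive perfect squares ≤ 159
Result = {1, 4, 9, 16, 25, 36, 49, 64, 81, 100, 121, 144}

{1, 4, 9, 16, 25, 36, 49, 64, 81, 100, 121, 144}


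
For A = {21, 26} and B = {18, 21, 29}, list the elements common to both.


A ∩ B = elements in both A and B
A = {21, 26}
B = {18, 21, 29}
A ∩ B = {21}

A ∩ B = {21}


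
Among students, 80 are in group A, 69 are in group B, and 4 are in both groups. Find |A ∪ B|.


|A ∪ B| = |A| + |B| - |A ∩ B|
= 80 + 69 - 4
= 145

|A ∪ B| = 145


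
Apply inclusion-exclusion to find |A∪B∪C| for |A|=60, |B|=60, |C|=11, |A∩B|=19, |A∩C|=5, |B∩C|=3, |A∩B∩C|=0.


|A∪B∪C| = |A|+|B|+|C| - |A∩B|-|A∩C|-|B∩C| + |A∩B∩C|
= 60+60+11 - 19-5-3 + 0
= 131 - 27 + 0
= 104

|A ∪ B ∪ C| = 104


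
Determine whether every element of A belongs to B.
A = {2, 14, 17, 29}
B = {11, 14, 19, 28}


A ⊆ B means every element of A is in B.
Elements in A not in B: {2, 17, 29}
So A ⊄ B.

No, A ⊄ B


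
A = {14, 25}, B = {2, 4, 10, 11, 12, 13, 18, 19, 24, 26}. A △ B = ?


A △ B = (A \ B) ∪ (B \ A) = elements in exactly one of A or B
A \ B = {14, 25}
B \ A = {2, 4, 10, 11, 12, 13, 18, 19, 24, 26}
A △ B = {2, 4, 10, 11, 12, 13, 14, 18, 19, 24, 25, 26}

A △ B = {2, 4, 10, 11, 12, 13, 14, 18, 19, 24, 25, 26}


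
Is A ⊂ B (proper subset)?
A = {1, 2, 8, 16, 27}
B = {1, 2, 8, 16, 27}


A ⊂ B requires: A ⊆ B AND A ≠ B.
A ⊆ B? Yes
A = B? Yes
A = B, so A is not a PROPER subset.

No, A is not a proper subset of B


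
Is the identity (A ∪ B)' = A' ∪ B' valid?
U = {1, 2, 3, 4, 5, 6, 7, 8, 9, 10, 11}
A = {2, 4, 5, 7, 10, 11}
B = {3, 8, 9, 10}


LHS: A ∪ B = {2, 3, 4, 5, 7, 8, 9, 10, 11}
(A ∪ B)' = U \ (A ∪ B) = {1, 6}
A' = {1, 3, 6, 8, 9}, B' = {1, 2, 4, 5, 6, 7, 11}
Claimed RHS: A' ∪ B' = {1, 2, 3, 4, 5, 6, 7, 8, 9, 11}
Identity is INVALID: LHS = {1, 6} but the RHS claimed here equals {1, 2, 3, 4, 5, 6, 7, 8, 9, 11}. The correct form is (A ∪ B)' = A' ∩ B'.

Identity is invalid: (A ∪ B)' = {1, 6} but A' ∪ B' = {1, 2, 3, 4, 5, 6, 7, 8, 9, 11}. The correct De Morgan law is (A ∪ B)' = A' ∩ B'.
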